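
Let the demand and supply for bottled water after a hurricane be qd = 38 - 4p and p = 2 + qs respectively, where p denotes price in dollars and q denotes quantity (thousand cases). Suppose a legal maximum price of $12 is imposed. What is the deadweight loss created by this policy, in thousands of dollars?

0

Rearranging supply gives qs = p - 2. Setting quantity demanded equal to quantity supplied, 38 - 4p = p - 2, gives p* = 8 and q* = 6.
The ceiling of 12 is above the equilibrium price 8, so it is not binding; the market clears at p* = 8, q* = 6.
Since the control does not bind, no trades are prevented and deadweight loss is zero.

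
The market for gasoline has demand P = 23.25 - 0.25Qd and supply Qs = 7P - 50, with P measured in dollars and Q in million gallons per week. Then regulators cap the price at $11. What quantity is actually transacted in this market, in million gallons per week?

Rearranging demand gives Qd = 93 - 4P. Equilibrium: 93 - 4P = 7P - 50, so 143 = 11P and P* = 13, Q* = 41.
The ceiling of 11 is below the equilibrium price 13, so it binds.
At P = 11: Qd = 93 - 4·11 = 49 and Qs = 7·11 - 50 = 27.
The quantity actually transacted is the short side, supply: 27.

27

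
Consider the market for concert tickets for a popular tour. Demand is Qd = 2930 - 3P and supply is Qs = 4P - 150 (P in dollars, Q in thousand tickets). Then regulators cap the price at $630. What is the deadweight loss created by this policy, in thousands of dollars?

0

In a free market, 2930 - 3P = 4P - 150 gives the equilibrium P* = 440, Q* = 1610.
Since 630 is above P* = 440, the ceiling does not bind and the free-market outcome prevails.
Since the control does not bind, no trades are prevented and deadweight loss is zero.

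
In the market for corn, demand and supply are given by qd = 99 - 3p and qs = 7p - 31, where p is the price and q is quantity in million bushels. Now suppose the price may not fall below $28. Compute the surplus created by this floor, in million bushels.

Setting quantity demanded equal to quantity supplied, 99 - 3p = 7p - 31, gives p* = 13 and q* = 60.
Since 28 > 13, the floor is binding.
At p = 28: qd = 99 - 3·28 = 15 and qs = 7·28 - 31 = 165.
Surplus = qs - qd = 165 - 15 = 150.

150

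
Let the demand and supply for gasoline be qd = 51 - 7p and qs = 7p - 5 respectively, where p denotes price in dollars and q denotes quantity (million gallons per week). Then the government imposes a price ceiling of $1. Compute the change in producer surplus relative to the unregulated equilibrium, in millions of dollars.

Setting quantity demanded equal to quantity supplied, 51 - 7p = 7p - 5, gives p* = 4 and q* = 23.
Since 1 < 4, the ceiling is binding.
At p = 1: qd = 51 - 7·1 = 44 and qs = 7·1 - 5 = 2.
Producer surplus without the control is ½ · (4 - 5/7) · 23 = 529/14.
With the ceiling, producers sell 2 units at 1, so PS = ½ · (1 - 5/7) · 2 = 2/7.
Change in producer surplus = 2/7 - 529/14 = -37.5.

-37.5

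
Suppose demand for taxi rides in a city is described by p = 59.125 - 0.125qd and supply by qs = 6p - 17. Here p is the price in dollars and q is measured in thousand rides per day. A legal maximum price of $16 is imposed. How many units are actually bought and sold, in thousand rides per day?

79

Rearranging demand gives qd = 473 - 8p. Setting quantity demanded equal to quantity supplied, 473 - 8p = 6p - 17, gives p* = 35 and q* = 193.
The ceiling of 16 is below the equilibrium price 35, so it binds.
At p = 16: qd = 473 - 8·16 = 345 and qs = 6·16 - 17 = 79.
The quantity actually transacted is the short side, supply: 79.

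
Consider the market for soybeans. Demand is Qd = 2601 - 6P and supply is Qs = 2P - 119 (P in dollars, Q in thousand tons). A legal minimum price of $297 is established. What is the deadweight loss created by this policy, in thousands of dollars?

0

Setting quantity demanded equal to quantity supplied, 2601 - 6P = 2P - 119, gives P* = 340 and Q* = 561.
Since 297 is below P* = 340, the floor does not bind and the free-market outcome prevails.
Since the control does not bind, no trades are prevented and deadweight loss is zero.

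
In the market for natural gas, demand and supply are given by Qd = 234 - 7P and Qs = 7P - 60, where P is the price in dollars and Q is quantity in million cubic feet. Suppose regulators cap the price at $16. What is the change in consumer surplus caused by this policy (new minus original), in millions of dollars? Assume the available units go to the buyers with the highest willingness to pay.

Setting quantity demanded equal to quantity supplied, 234 - 7P = 7P - 60, gives P* = 21 and Q* = 87.
Because the ceiling (16) lies below the market-clearing price, it is binding.
At P = 16: Qd = 234 - 7·16 = 122 and Qs = 7·16 - 60 = 52.
Consumer surplus without the control is ½ · (234/7 - 21) · 87 = 7569/14.
With the ceiling, 52 units are sold at 16 (assume they go to the highest-value buyers). The demand price at Q = 52 is 26, so CS = ½ · [(234/7 - 16) + (26 - 16)] · 52 = 4992/7.
Change in consumer surplus = 4992/7 - 7569/14 = 172.5.

172.5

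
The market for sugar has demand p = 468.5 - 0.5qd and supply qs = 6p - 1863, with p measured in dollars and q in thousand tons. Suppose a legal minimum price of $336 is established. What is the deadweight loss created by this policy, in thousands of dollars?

0

Rearranging demand gives qd = 937 - 2p. Equilibrium: 937 - 2p = 6p - 1863, so 2800 = 8p and p* = 350, q* = 237.
Since 336 is below p* = 350, the floor does not bind and the free-market outcome prevails.
Since the control does not bind, no trades are prevented and deadweight loss is zero.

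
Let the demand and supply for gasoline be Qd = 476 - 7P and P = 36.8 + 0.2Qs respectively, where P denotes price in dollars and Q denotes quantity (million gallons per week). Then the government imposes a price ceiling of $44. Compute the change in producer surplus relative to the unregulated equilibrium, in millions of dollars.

-698.5

Rearranging supply gives Qs = 5P - 184. Setting quantity demanded equal to quantity supplied, 476 - 7P = 5P - 184, gives P* = 55 and Q* = 91.
The ceiling of 44 is below the equilibrium price 55, so it binds.
At P = 44: Qd = 476 - 7·44 = 168 and Qs = 5·44 - 184 = 36.
Producer surplus without the control is ½ · (55 - 36.8) · 91 = 828.1.
With the ceiling, producers sell 36 units at 44, so PS = ½ · (44 - 36.8) · 36 = 129.6.
Change in producer surplus = 129.6 - 828.1 = -698.5.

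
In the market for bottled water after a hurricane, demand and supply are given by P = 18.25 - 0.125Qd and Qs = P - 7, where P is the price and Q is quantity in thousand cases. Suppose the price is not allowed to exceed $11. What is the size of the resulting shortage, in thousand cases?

54

Rearranging demand gives Qd = 146 - 8P. In a free market, 146 - 8P = P - 7 gives the equilibrium P* = 17, Q* = 10.
Since 11 < 17, the ceiling is binding.
At P = 11: Qd = 146 - 8·11 = 58 and Qs = 11 - 7 = 4.
Shortage = Qd - Qs = 58 - 4 = 54.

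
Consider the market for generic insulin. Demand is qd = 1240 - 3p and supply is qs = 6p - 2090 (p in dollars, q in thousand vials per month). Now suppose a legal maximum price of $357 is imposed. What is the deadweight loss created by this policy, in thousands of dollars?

In a free market, 1240 - 3p = 6p - 2090 gives the equilibrium p* = 370, q* = 130.
The ceiling of 357 is below the equilibrium price 370, so it binds.
At p = 357: qd = 1240 - 3·357 = 169 and qs = 6·357 - 2090 = 52.
Quantity traded falls to 52. At q = 52 the demand price is (1240 - 52)/3 = 396 and the supply price is (2090 + 52)/6 = 357.
Deadweight loss = ½ · (396 - 357) · (130 - 52) = ½ · 39 · 78 = 1521.

1521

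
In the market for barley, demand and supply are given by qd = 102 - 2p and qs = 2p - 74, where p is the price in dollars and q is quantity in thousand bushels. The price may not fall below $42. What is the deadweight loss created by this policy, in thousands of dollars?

Without the control the market clears where 102 - 2p = 2p - 74, i.e. p* = 44 and q* = 14.
Since 42 is below p* = 44, the floor does not bind and the free-market outcome prevails.
Since the control does not bind, no trades are prevented and deadweight loss is zero.

0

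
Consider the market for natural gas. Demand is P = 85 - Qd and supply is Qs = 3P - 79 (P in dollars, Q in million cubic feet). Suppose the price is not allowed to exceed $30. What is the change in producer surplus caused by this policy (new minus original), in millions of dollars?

Rearranging demand gives Qd = 85 - P. Setting quantity demanded equal to quantity supplied, 85 - P = 3P - 79, gives P* = 41 and Q* = 44.
Since 30 < 41, the ceiling is binding.
At P = 30: Qd = 85 - 30 = 55 and Qs = 3·30 - 79 = 11.
Producer surplus without the control is ½ · (41 - 79/3) · 44 = 968/3.
With the ceiling, producers sell 11 units at 30, so PS = ½ · (30 - 79/3) · 11 = 121/6.
Change in producer surplus = 121/6 - 968/3 = -302.5.

-302.5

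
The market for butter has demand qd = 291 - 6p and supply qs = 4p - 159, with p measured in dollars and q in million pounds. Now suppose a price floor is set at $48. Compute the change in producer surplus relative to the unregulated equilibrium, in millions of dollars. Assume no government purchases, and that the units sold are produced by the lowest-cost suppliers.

Setting quantity demanded equal to quantity supplied, 291 - 6p = 4p - 159, gives p* = 45 and q* = 21.
The floor of 48 is above the equilibrium price 45, so it binds.
At p = 48: qd = 291 - 6·48 = 3 and qs = 4·48 - 159 = 33.
Producer surplus without the control is ½ · (45 - 39.75) · 21 = 55.125.
With the floor, 3 units are sold at 48. The supply price at q = 3 is 40.5, so PS = ½ · [(48 - 39.75) + (48 - 40.5)] · 3 = 23.625.
Change in producer surplus = 23.625 - 55.125 = -31.5.

-31.5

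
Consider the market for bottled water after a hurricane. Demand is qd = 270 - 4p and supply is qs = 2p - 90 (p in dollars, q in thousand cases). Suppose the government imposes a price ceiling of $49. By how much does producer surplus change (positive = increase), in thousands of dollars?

-209

In a free market, 270 - 4p = 2p - 90 gives the equilibrium p* = 60, q* = 30.
The ceiling of 49 is below the equilibrium price 60, so it binds.
At p = 49: qd = 270 - 4·49 = 74 and qs = 2·49 - 90 = 8.
Producer surplus without the control is ½ · (60 - 45) · 30 = 225.
With the ceiling, producers sell 8 units at 49, so PS = ½ · (49 - 45) · 8 = 16.
Change in producer surplus = 16 - 225 = -209.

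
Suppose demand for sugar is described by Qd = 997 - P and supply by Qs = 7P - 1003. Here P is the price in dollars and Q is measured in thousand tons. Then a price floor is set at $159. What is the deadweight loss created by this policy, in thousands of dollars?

In a free market, 997 - P = 7P - 1003 gives the equilibrium P* = 250, Q* = 747.
The floor of 159 is below the equilibrium price 250, so it is not binding; the market clears at P* = 250, Q* = 747.
Since the control does not bind, no trades are prevented and deadweight loss is zero.

0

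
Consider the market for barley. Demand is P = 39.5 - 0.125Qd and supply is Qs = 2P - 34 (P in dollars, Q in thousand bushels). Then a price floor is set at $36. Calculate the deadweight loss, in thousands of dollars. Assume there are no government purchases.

20

Rearranging demand gives Qd = 316 - 8P. In a free market, 316 - 8P = 2P - 34 gives the equilibrium P* = 35, Q* = 36.
Since 36 > 35, the floor is binding.
At P = 36: Qd = 316 - 8·36 = 28 and Qs = 2·36 - 34 = 38.
Quantity traded falls to 28. At Q = 28 the demand price is (316 - 28)/8 = 36 and the supply price is (34 + 28)/2 = 31.
Deadweight loss = ½ · (36 - 31) · (36 - 28) = ½ · 5 · 8 = 20.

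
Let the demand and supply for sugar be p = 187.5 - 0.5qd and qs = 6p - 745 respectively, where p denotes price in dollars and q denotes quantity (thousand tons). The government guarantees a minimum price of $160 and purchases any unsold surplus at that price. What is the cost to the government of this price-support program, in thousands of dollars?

25600

Rearranging demand gives qd = 375 - 2p. Setting quantity demanded equal to quantity supplied, 375 - 2p = 6p - 745, gives p* = 140 and q* = 95.
The floor of 160 is above the equilibrium price 140, so it binds.
At p = 160: qd = 375 - 2·160 = 55 and qs = 6·160 - 745 = 215.
Surplus = qs - qd = 160.
Government expenditure = surplus × support price = 160 × 160 = 25600.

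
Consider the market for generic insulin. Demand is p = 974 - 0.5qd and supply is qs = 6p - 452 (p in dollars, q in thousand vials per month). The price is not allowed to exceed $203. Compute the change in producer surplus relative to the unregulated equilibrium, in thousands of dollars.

-102529

Rearranging demand gives qd = 1948 - 2p. Setting quantity demanded equal to quantity supplied, 1948 - 2p = 6p - 452, gives p* = 300 and q* = 1348.
The ceiling of 203 is below the equilibrium price 300, so it binds.
At p = 203: qd = 1948 - 2·203 = 1542 and qs = 6·203 - 452 = 766.
Producer surplus without the control is ½ · (300 - 226/3) · 1348 = 454276/3.
With the ceiling, producers sell 766 units at 203, so PS = ½ · (203 - 226/3) · 766 = 146689/3.
Change in producer surplus = 146689/3 - 454276/3 = -102529.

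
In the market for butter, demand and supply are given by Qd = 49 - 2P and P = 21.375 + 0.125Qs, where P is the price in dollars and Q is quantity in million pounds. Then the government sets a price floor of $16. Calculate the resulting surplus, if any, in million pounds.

0

Rearranging supply gives Qs = 8P - 171. Equilibrium: 49 - 2P = 8P - 171, so 220 = 10P and P* = 22, Q* = 5.
The floor of 16 is below the equilibrium price 22, so it is not binding; the market clears at P* = 22, Q* = 5.
Since the control does not bind, there is no surplus.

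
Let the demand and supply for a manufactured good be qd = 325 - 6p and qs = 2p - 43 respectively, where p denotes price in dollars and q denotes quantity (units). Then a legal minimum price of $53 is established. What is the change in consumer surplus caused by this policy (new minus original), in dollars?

-196

Equilibrium: 325 - 6p = 2p - 43, so 368 = 8p and p* = 46, q* = 49.
The floor of 53 is above the equilibrium price 46, so it binds.
At p = 53: qd = 325 - 6·53 = 7 and qs = 2·53 - 43 = 63.
Consumer surplus without the control is ½ · (325/6 - 46) · 49 = 2401/12.
With the floor, consumers buy 7 units at 53, so CS = ½ · (325/6 - 53) · 7 = 49/12.
Change in consumer surplus = 49/12 - 2401/12 = -196.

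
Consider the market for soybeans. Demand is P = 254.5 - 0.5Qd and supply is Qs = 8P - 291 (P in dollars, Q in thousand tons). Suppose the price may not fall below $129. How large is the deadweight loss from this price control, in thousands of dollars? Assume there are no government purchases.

3001.25

Rearranging demand gives Qd = 509 - 2P. Equilibrium: 509 - 2P = 8P - 291, so 800 = 10P and P* = 80, Q* = 349.
The floor of 129 is above the equilibrium price 80, so it binds.
At P = 129: Qd = 509 - 2·129 = 251 and Qs = 8·129 - 291 = 741.
Quantity traded falls to 251. At Q = 251 the demand price is (509 - 251)/2 = 129 and the supply price is (291 + 251)/8 = 67.75.
Deadweight loss = ½ · (129 - 67.75) · (349 - 251) = ½ · 61.25 · 98 = 3001.25.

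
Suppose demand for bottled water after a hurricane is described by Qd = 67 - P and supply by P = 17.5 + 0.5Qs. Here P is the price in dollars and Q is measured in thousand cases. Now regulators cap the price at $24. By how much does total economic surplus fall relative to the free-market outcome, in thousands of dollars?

Rearranging supply gives Qs = 2P - 35. Setting quantity demanded equal to quantity supplied, 67 - P = 2P - 35, gives P* = 34 and Q* = 33.
Since 24 < 34, the ceiling is binding.
At P = 24: Qd = 67 - 24 = 43 and Qs = 2·24 - 35 = 13.
Quantity traded falls to 13. At Q = 13 the demand price is 67 - 13 = 54 and the supply price is (35 + 13)/2 = 24.
Deadweight loss = ½ · (54 - 24) · (33 - 13) = ½ · 30 · 20 = 300.

300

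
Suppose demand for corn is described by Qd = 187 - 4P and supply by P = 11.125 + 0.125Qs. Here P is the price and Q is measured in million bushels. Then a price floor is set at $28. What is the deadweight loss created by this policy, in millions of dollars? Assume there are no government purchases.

Rearranging supply gives Qs = 8P - 89. In a free market, 187 - 4P = 8P - 89 gives the equilibrium P* = 23, Q* = 95.
Since 28 > 23, the floor is binding.
At P = 28: Qd = 187 - 4·28 = 75 and Qs = 8·28 - 89 = 135.
Quantity traded falls to 75. At Q = 75 the demand price is (187 - 75)/4 = 28 and the supply price is (89 + 75)/8 = 20.5.
Deadweight loss = ½ · (28 - 20.5) · (95 - 75) = ½ · 7.5 · 20 = 75.

75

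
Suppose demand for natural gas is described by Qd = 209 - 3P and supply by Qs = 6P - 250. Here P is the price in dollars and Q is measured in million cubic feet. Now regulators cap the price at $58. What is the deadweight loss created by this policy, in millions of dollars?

0

Setting quantity demanded equal to quantity supplied, 209 - 3P = 6P - 250, gives P* = 51 and Q* = 56.
The ceiling of 58 is above the equilibrium price 51, so it is not binding; the market clears at P* = 51, Q* = 56.
Since the control does not bind, no trades are prevented and deadweight loss is zero.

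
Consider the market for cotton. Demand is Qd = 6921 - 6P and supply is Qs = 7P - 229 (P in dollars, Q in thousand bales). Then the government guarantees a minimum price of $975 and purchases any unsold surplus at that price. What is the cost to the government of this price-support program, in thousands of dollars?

5386875

Without the control the market clears where 6921 - 6P = 7P - 229, i.e. P* = 550 and Q* = 3621.
The floor of 975 is above the equilibrium price 550, so it binds.
At P = 975: Qd = 6921 - 6·975 = 1071 and Qs = 7·975 - 229 = 6596.
Surplus = Qs - Qd = 5525.
Government expenditure = surplus × support price = 5525 × 975 = 5386875.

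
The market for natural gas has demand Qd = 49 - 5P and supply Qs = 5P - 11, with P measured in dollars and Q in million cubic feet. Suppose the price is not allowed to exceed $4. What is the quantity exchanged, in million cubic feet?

9

Setting quantity demanded equal to quantity supplied, 49 - 5P = 5P - 11, gives P* = 6 and Q* = 19.
Since 4 < 6, the ceiling is binding.
At P = 4: Qd = 49 - 5·4 = 29 and Qs = 5·4 - 11 = 9.
The quantity actually transacted is the short side, supply: 9.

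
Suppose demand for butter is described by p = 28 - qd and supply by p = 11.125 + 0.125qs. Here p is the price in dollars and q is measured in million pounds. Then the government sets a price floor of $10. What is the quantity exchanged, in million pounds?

15

Rearranging demand gives qd = 28 - p; rearranging supply gives qs = 8p - 89. Equilibrium: 28 - p = 8p - 89, so 117 = 9p and p* = 13, q* = 15.
Since 10 is below p* = 13, the floor does not bind and the free-market outcome prevails.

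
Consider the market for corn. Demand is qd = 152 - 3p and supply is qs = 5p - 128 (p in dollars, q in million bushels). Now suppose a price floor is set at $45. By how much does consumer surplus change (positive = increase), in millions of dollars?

-320

In a free market, 152 - 3p = 5p - 128 gives the equilibrium p* = 35, q* = 47.
Because the floor (45) lies above the market-clearing price, it is binding.
At p = 45: qd = 152 - 3·45 = 17 and qs = 5·45 - 128 = 97.
Consumer surplus without the control is ½ · (152/3 - 35) · 47 = 2209/6.
With the floor, consumers buy 17 units at 45, so CS = ½ · (152/3 - 45) · 17 = 289/6.
Change in consumer surplus = 289/6 - 2209/6 = -320.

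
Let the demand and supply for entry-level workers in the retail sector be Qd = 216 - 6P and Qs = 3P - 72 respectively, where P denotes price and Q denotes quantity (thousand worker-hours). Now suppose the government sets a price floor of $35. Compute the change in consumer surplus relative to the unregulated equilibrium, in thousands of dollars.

Setting quantity demanded equal to quantity supplied, 216 - 6P = 3P - 72, gives P* = 32 and Q* = 24.
The floor of 35 is above the equilibrium price 32, so it binds.
At P = 35: Qd = 216 - 6·35 = 6 and Qs = 3·35 - 72 = 33.
Consumer surplus without the control is ½ · (36 - 32) · 24 = 48.
With the floor, consumers buy 6 units at 35, so CS = ½ · (36 - 35) · 6 = 3.
Change in consumer surplus = 3 - 48 = -45.

-45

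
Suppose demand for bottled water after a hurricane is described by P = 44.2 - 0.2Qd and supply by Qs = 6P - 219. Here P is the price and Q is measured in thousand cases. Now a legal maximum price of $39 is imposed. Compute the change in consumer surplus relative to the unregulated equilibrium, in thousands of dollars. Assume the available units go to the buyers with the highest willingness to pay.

Rearranging demand gives Qd = 221 - 5P. Without the control the market clears where 221 - 5P = 6P - 219, i.e. P* = 40 and Q* = 21.
Since 39 < 40, the ceiling is binding.
At P = 39: Qd = 221 - 5·39 = 26 and Qs = 6·39 - 219 = 15.
Consumer surplus without the control is ½ · (44.2 - 40) · 21 = 44.1.
With the ceiling, 15 units are sold at 39 (assume they go to the highest-value buyers). The demand price at Q = 15 is 41.2, so CS = ½ · [(44.2 - 39) + (41.2 - 39)] · 15 = 55.5.
Change in consumer surplus = 55.5 - 44.1 = 11.4.

11.4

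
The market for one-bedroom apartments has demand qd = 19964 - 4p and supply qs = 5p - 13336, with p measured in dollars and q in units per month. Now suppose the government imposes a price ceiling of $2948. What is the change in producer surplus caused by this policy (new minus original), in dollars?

Equilibrium: 19964 - 4p = 5p - 13336, so 33300 = 9p and p* = 3700, q* = 5164.
The ceiling of 2948 is below the equilibrium price 3700, so it binds.
At p = 2948: qd = 19964 - 4·2948 = 8172 and qs = 5·2948 - 13336 = 1404.
Producer surplus without the control is ½ · (3700 - 2667.2) · 5164 = 2666689.6.
With the ceiling, producers sell 1404 units at 2948, so PS = ½ · (2948 - 2667.2) · 1404 = 197121.6.
Change in producer surplus = 197121.6 - 2666689.6 = -2469568.

-2469568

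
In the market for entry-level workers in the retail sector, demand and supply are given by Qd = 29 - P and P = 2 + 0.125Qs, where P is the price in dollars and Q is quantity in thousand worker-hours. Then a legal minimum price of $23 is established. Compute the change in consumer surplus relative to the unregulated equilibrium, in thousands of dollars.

Rearranging supply gives Qs = 8P - 16. Equilibrium: 29 - P = 8P - 16, so 45 = 9P and P* = 5, Q* = 24.
The floor of 23 is above the equilibrium price 5, so it binds.
At P = 23: Qd = 29 - 23 = 6 and Qs = 8·23 - 16 = 168.
Consumer surplus without the control is ½ · (29 - 5) · 24 = 288.
With the floor, consumers buy 6 units at 23, so CS = ½ · (29 - 23) · 6 = 18.
Change in consumer surplus = 18 - 288 = -270.

-270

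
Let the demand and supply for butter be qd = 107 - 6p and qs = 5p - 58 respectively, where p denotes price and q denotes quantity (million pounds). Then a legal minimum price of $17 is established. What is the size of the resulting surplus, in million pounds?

22

Without the control the market clears where 107 - 6p = 5p - 58, i.e. p* = 15 and q* = 17.
Because the floor (17) lies above the market-clearing price, it is binding.
At p = 17: qd = 107 - 6·17 = 5 and qs = 5·17 - 58 = 27.
Surplus = qs - qd = 27 - 5 = 22.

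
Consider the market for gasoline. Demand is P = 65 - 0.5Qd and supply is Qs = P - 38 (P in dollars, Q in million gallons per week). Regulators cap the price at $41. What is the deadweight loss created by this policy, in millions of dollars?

168.75

Rearranging demand gives Qd = 130 - 2P. Without the control the market clears where 130 - 2P = P - 38, i.e. P* = 56 and Q* = 18.
Because the ceiling (41) lies below the market-clearing price, it is binding.
At P = 41: Qd = 130 - 2·41 = 48 and Qs = 41 - 38 = 3.
Quantity traded falls to 3. At Q = 3 the demand price is (130 - 3)/2 = 63.5 and the supply price is 38 + 3 = 41.
Deadweight loss = ½ · (63.5 - 41) · (18 - 3) = ½ · 22.5 · 15 = 168.75.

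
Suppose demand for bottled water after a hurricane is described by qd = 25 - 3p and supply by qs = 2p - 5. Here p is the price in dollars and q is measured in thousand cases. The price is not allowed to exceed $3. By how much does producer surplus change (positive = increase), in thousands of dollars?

-12

In a free market, 25 - 3p = 2p - 5 gives the equilibrium p* = 6, q* = 7.
Because the ceiling (3) lies below the market-clearing price, it is binding.
At p = 3: qd = 25 - 3·3 = 16 and qs = 2·3 - 5 = 1.
Producer surplus without the control is ½ · (6 - 2.5) · 7 = 12.25.
With the ceiling, producers sell 1 units at 3, so PS = ½ · (3 - 2.5) · 1 = 0.25.
Change in producer surplus = 0.25 - 12.25 = -12.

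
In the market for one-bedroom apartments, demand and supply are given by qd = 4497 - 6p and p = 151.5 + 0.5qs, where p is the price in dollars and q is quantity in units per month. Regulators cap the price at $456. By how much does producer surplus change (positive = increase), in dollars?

Rearranging supply gives qs = 2p - 303. Without the control the market clears where 4497 - 6p = 2p - 303, i.e. p* = 600 and q* = 897.
The ceiling of 456 is below the equilibrium price 600, so it binds.
At p = 456: qd = 4497 - 6·456 = 1761 and qs = 2·456 - 303 = 609.
Producer surplus without the control is ½ · (600 - 151.5) · 897 = 201152.25.
With the ceiling, producers sell 609 units at 456, so PS = ½ · (456 - 151.5) · 609 = 92720.25.
Change in producer surplus = 92720.25 - 201152.25 = -108432.

-108432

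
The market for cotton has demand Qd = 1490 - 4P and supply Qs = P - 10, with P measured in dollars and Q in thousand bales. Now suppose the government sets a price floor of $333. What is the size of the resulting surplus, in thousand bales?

In a free market, 1490 - 4P = P - 10 gives the equilibrium P* = 300, Q* = 290.
Since 333 > 300, the floor is binding.
At P = 333: Qd = 1490 - 4·333 = 158 and Qs = 333 - 10 = 323.
Surplus = Qs - Qd = 323 - 158 = 165.

165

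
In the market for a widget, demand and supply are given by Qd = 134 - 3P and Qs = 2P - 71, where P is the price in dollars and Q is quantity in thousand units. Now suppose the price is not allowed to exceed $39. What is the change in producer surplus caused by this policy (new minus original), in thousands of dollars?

-18

Equilibrium: 134 - 3P = 2P - 71, so 205 = 5P and P* = 41, Q* = 11.
The ceiling of 39 is below the equilibrium price 41, so it binds.
At P = 39: Qd = 134 - 3·39 = 17 and Qs = 2·39 - 71 = 7.
Producer surplus without the control is ½ · (41 - 35.5) · 11 = 30.25.
With the ceiling, producers sell 7 units at 39, so PS = ½ · (39 - 35.5) · 7 = 12.25.
Change in producer surplus = 12.25 - 30.25 = -18.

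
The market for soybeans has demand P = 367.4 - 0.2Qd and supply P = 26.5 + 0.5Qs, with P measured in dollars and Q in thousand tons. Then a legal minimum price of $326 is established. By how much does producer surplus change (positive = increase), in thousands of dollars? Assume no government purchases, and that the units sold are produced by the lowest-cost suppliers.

Rearranging demand gives Qd = 1837 - 5P; rearranging supply gives Qs = 2P - 53. In a free market, 1837 - 5P = 2P - 53 gives the equilibrium P* = 270, Q* = 487.
Because the floor (326) lies above the market-clearing price, it is binding.
At P = 326: Qd = 1837 - 5·326 = 207 and Qs = 2·326 - 53 = 599.
Producer surplus without the control is ½ · (270 - 26.5) · 487 = 59292.25.
With the floor, 207 units are sold at 326. The supply price at Q = 207 is 130, so PS = ½ · [(326 - 26.5) + (326 - 130)] · 207 = 51284.25.
Change in producer surplus = 51284.25 - 59292.25 = -8008.

-8008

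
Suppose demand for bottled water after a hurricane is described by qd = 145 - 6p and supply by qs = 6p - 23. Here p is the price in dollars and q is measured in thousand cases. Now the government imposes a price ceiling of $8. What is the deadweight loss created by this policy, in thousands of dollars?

216

Without the control the market clears where 145 - 6p = 6p - 23, i.e. p* = 14 and q* = 61.
Because the ceiling (8) lies below the market-clearing price, it is binding.
At p = 8: qd = 145 - 6·8 = 97 and qs = 6·8 - 23 = 25.
Quantity traded falls to 25. At q = 25 the demand price is (145 - 25)/6 = 20 and the supply price is (23 + 25)/6 = 8.
Deadweight loss = ½ · (20 - 8) · (61 - 25) = ½ · 12 · 36 = 216.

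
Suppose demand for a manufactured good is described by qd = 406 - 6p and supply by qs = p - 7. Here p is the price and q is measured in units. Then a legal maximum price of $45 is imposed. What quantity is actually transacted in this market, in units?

38

Setting quantity demanded equal to quantity supplied, 406 - 6p = p - 7, gives p* = 59 and q* = 52.
The ceiling of 45 is below the equilibrium price 59, so it binds.
At p = 45: qd = 406 - 6·45 = 136 and qs = 45 - 7 = 38.
The quantity actually transacted is the short side, supply: 38.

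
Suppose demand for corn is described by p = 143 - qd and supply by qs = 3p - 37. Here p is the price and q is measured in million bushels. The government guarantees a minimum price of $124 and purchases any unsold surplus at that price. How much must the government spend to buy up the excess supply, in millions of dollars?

Rearranging demand gives qd = 143 - p. In a free market, 143 - p = 3p - 37 gives the equilibrium p* = 45, q* = 98.
Since 124 > 45, the floor is binding.
At p = 124: qd = 143 - 124 = 19 and qs = 3·124 - 37 = 335.
Surplus = qs - qd = 316.
Government expenditure = surplus × support price = 316 × 124 = 39184.

39184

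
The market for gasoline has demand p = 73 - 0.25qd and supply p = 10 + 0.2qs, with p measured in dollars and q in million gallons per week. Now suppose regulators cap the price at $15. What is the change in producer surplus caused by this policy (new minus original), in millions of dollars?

-1897.5

Rearranging demand gives qd = 292 - 4p; rearranging supply gives qs = 5p - 50. In a free market, 292 - 4p = 5p - 50 gives the equilibrium p* = 38, q* = 140.
Since 15 < 38, the ceiling is binding.
At p = 15: qd = 292 - 4·15 = 232 and qs = 5·15 - 50 = 25.
Producer surplus without the control is ½ · (38 - 10) · 140 = 1960.
With the ceiling, producers sell 25 units at 15, so PS = ½ · (15 - 10) · 25 = 62.5.
Change in producer surplus = 62.5 - 1960 = -1897.5.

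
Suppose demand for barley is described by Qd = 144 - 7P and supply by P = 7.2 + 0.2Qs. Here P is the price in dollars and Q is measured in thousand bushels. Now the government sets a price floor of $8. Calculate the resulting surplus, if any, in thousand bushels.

Rearranging supply gives Qs = 5P - 36. Equilibrium: 144 - 7P = 5P - 36, so 180 = 12P and P* = 15, Q* = 39.
The floor of 8 is below the equilibrium price 15, so it is not binding; the market clears at P* = 15, Q* = 39.
Since the control does not bind, there is no surplus.

0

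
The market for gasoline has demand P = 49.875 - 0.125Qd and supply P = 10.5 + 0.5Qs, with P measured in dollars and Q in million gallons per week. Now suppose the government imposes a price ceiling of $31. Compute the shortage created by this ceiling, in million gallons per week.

Rearranging demand gives Qd = 399 - 8P; rearranging supply gives Qs = 2P - 21. Equilibrium: 399 - 8P = 2P - 21, so 420 = 10P and P* = 42, Q* = 63.
Since 31 < 42, the ceiling is binding.
At P = 31: Qd = 399 - 8·31 = 151 and Qs = 2·31 - 21 = 41.
Shortage = Qd - Qs = 151 - 41 = 110.

110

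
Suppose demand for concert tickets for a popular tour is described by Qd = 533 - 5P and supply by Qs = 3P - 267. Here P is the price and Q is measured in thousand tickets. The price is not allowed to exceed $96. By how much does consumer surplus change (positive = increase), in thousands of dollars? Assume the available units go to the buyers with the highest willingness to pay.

69.6

Equilibrium: 533 - 5P = 3P - 267, so 800 = 8P and P* = 100, Q* = 33.
Since 96 < 100, the ceiling is binding.
At P = 96: Qd = 533 - 5·96 = 53 and Qs = 3·96 - 267 = 21.
Consumer surplus without the control is ½ · (106.6 - 100) · 33 = 108.9.
With the ceiling, 21 units are sold at 96 (assume they go to the highest-value buyers). The demand price at Q = 21 is 102.4, so CS = ½ · [(106.6 - 96) + (102.4 - 96)] · 21 = 178.5.
Change in consumer surplus = 178.5 - 108.9 = 69.6.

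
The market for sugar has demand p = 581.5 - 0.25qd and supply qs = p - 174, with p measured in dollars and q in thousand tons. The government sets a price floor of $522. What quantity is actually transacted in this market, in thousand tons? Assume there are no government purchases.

Rearranging demand gives qd = 2326 - 4p. Without the control the market clears where 2326 - 4p = p - 174, i.e. p* = 500 and q* = 326.
Because the floor (522) lies above the market-clearing price, it is binding.
At p = 522: qd = 2326 - 4·522 = 238 and qs = 522 - 174 = 348.
The quantity actually transacted is the short side, demand: 238.

238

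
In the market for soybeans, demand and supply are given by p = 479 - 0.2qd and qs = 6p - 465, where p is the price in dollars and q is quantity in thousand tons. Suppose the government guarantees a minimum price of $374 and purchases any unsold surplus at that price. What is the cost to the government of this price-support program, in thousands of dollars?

Rearranging demand gives qd = 2395 - 5p. In a free market, 2395 - 5p = 6p - 465 gives the equilibrium p* = 260, q* = 1095.
Since 374 > 260, the floor is binding.
At p = 374: qd = 2395 - 5·374 = 525 and qs = 6·374 - 465 = 1779.
Surplus = qs - qd = 1254.
Government expenditure = surplus × support price = 1254 × 374 = 468996.

468996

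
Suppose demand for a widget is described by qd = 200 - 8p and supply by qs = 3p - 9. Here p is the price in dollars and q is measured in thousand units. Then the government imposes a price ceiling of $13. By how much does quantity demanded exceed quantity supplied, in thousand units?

66

Setting quantity demanded equal to quantity supplied, 200 - 8p = 3p - 9, gives p* = 19 and q* = 48.
Because the ceiling (13) lies below the market-clearing price, it is binding.
At p = 13: qd = 200 - 8·13 = 96 and qs = 3·13 - 9 = 30.
Shortage = qd - qs = 96 - 30 = 66.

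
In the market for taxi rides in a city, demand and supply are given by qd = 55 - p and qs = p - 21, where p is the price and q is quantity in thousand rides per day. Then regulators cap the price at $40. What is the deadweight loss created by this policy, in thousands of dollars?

Equilibrium: 55 - p = p - 21, so 76 = 2p and p* = 38, q* = 17.
Since 40 is above p* = 38, the ceiling does not bind and the free-market outcome prevails.
Since the control does not bind, no trades are prevented and deadweight loss is zero.

0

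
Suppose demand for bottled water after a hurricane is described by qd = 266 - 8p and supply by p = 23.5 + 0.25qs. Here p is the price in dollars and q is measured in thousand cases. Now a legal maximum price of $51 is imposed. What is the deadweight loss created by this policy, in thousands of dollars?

Rearranging supply gives qs = 4p - 94. In a free market, 266 - 8p = 4p - 94 gives the equilibrium p* = 30, q* = 26.
Since 51 is above p* = 30, the ceiling does not bind and the free-market outcome prevails.
Since the control does not bind, no trades are prevented and deadweight loss is zero.

0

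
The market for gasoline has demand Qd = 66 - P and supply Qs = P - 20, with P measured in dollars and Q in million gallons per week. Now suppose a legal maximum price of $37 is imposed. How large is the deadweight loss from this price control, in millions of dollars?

In a free market, 66 - P = P - 20 gives the equilibrium P* = 43, Q* = 23.
Since 37 < 43, the ceiling is binding.
At P = 37: Qd = 66 - 37 = 29 and Qs = 37 - 20 = 17.
Quantity traded falls to 17. At Q = 17 the demand price is 66 - 17 = 49 and the supply price is 20 + 17 = 37.
Deadweight loss = ½ · (49 - 37) · (23 - 17) = ½ · 12 · 6 = 36.

36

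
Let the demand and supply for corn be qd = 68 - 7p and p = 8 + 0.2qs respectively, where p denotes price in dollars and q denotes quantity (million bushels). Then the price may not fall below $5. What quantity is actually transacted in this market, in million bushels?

5

Rearranging supply gives qs = 5p - 40. Equilibrium: 68 - 7p = 5p - 40, so 108 = 12p and p* = 9, q* = 5.
Since 5 is below p* = 9, the floor does not bind and the free-market outcome prevails.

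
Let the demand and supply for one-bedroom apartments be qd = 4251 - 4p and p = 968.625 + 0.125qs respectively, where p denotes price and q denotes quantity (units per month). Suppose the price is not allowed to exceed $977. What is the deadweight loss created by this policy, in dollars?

Rearranging supply gives qs = 8p - 7749. Setting quantity demanded equal to quantity supplied, 4251 - 4p = 8p - 7749, gives p* = 1000 and q* = 251.
Because the ceiling (977) lies below the market-clearing price, it is binding.
At p = 977: qd = 4251 - 4·977 = 343 and qs = 8·977 - 7749 = 67.
Quantity traded falls to 67. At q = 67 the demand price is (4251 - 67)/4 = 1046 and the supply price is (7749 + 67)/8 = 977.
Deadweight loss = ½ · (1046 - 977) · (251 - 67) = ½ · 69 · 184 = 6348.

6348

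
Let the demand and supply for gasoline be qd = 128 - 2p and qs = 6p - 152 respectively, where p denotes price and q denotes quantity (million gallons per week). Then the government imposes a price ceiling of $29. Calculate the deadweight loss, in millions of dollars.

432

In a free market, 128 - 2p = 6p - 152 gives the equilibrium p* = 35, q* = 58.
Because the ceiling (29) lies below the market-clearing price, it is binding.
At p = 29: qd = 128 - 2·29 = 70 and qs = 6·29 - 152 = 22.
Quantity traded falls to 22. At q = 22 the demand price is (128 - 22)/2 = 53 and the supply price is (152 + 22)/6 = 29.
Deadweight loss = ½ · (53 - 29) · (58 - 22) = ½ · 24 · 36 = 432.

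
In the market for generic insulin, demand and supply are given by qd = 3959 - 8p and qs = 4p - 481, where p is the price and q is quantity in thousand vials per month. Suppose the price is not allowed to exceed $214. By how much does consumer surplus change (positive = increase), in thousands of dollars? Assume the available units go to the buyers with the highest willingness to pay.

Equilibrium: 3959 - 8p = 4p - 481, so 4440 = 12p and p* = 370, q* = 999.
Because the ceiling (214) lies below the market-clearing price, it is binding.
At p = 214: qd = 3959 - 8·214 = 2247 and qs = 4·214 - 481 = 375.
Consumer surplus without the control is ½ · (494.875 - 370) · 999 = 62375.0625.
With the ceiling, 375 units are sold at 214 (assume they go to the highest-value buyers). The demand price at q = 375 is 448, so CS = ½ · [(494.875 - 214) + (448 - 214)] · 375 = 96539.0625.
Change in consumer surplus = 96539.0625 - 62375.0625 = 34164.

34164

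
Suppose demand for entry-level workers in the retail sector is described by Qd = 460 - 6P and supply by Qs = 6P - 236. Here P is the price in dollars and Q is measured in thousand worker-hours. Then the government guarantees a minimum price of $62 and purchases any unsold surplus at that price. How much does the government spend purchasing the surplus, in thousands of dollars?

2976

Equilibrium: 460 - 6P = 6P - 236, so 696 = 12P and P* = 58, Q* = 112.
Since 62 > 58, the floor is binding.
At P = 62: Qd = 460 - 6·62 = 88 and Qs = 6·62 - 236 = 136.
Surplus = Qs - Qd = 48.
Government expenditure = surplus × support price = 48 × 62 = 2976.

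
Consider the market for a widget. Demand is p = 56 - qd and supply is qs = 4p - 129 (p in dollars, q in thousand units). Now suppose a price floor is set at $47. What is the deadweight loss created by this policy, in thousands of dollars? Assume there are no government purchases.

62.5

Rearranging demand gives qd = 56 - p. Without the control the market clears where 56 - p = 4p - 129, i.e. p* = 37 and q* = 19.
The floor of 47 is above the equilibrium price 37, so it binds.
At p = 47: qd = 56 - 47 = 9 and qs = 4·47 - 129 = 59.
Quantity traded falls to 9. At q = 9 the demand price is 56 - 9 = 47 and the supply price is (129 + 9)/4 = 34.5.
Deadweight loss = ½ · (47 - 34.5) · (19 - 9) = ½ · 12.5 · 10 = 62.5.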